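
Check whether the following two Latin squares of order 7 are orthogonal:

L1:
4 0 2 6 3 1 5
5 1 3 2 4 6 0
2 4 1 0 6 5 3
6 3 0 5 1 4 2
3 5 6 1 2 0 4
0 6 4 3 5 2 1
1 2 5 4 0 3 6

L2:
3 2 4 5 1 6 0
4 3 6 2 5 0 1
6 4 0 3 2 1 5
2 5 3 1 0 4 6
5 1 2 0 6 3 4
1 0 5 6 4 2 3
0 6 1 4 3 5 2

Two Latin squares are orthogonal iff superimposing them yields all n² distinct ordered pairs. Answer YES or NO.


Form the n² = 49 superimposed pairs (L1[i][j], L2[i][j]), row by row (rows and columns indexed from 0):
row 0: (4,3) (0,2) (2,4) (6,5) (3,1) (1,6) (5,0)
row 1: (5,4) (1,3) (3,6) (2,2) (4,5) (6,0) (0,1)
row 2: (2,6) (4,4) (1,0) (0,3) (6,2) (5,1) (3,5)
row 3: (6,2) (3,5) (0,3) (5,1) (1,0) (4,4) (2,6)
row 4: (3,5) (5,1) (6,2) (1,0) (2,6) (0,3) (4,4)
row 5: (0,1) (6,0) (4,5) (3,6) (5,4) (2,2) (1,3)
row 6: (1,0) (2,6) (5,1) (4,4) (0,3) (3,5) (6,2)
Orthogonality requires all 49 pairs distinct.
But the pair (6,2) repeats: cell (2,4) has L1 = 6, L2 = 2, and cell (3,0) has L1 = 6, L2 = 2.
A repeated pair means some other pair never occurs (only 21 distinct pairs out of 49), so the squares are not orthogonal.
Conclusion: NO.

NO


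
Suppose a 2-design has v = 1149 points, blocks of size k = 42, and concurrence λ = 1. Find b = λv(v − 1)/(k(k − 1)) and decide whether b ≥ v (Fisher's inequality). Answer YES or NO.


b = λv(v − 1)/(k(k − 1)) = 1·1149·1148/(42·41) = 1319052/1722 = 766.
Compare with v = 1149: b < v, so Fisher's inequality fails.

NO


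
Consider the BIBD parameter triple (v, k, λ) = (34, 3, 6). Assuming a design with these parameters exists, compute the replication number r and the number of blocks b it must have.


Any 2-(v, k, λ) BIBD satisfies two necessary conditions:
  (i)  Each point sits in r blocks, and counting incidences through any fixed point gives r(k − 1) = λ(v − 1), so r = λ(v − 1)/(k − 1).
  (ii) Total incidences bk = vr, so b = vr/k.
Step 1: r = λ(v − 1)/(k − 1) = 6·(34 − 1)/(3 − 1) = 6·33/2 = 198/2 = 99.
Step 2: b = vr/k = 34·99/3 = 3366/3 = 1122.
Check integrality: r = 99 ∈ Z ✓, b = 1122 ∈ Z ✓.
(These identities are necessary conditions: they determine r and b for any design with these parameters, but do not by themselves prove that one exists.)

r = 99, b = 1122.


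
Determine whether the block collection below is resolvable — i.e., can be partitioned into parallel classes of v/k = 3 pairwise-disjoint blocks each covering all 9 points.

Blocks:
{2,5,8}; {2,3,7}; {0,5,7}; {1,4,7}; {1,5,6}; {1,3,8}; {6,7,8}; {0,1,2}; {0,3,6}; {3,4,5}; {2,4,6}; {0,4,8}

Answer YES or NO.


v = 9, block size k = 3, number of blocks = 12.
For resolvability, blocks must partition into parallel classes of size v/k = 3.
Total blocks must therefore be a multiple of 3: 12 = 3·4 + 0 ⇒ divisible ✓.
Greedy packing gives 4 candidate class(es). Each should be a full parallel class (size 3, covers all 9 points).
  Class 1 (3 blocks): {2,5,8}; {1,4,7}; {0,3,6}. Points covered: [0, 1, 2, 3, 4, 5, 6, 7, 8].
  Class 2 (3 blocks): {2,3,7}; {1,5,6}; {0,4,8}. Points covered: [0, 1, 2, 3, 4, 5, 6, 7, 8].
  Class 3 (3 blocks): {0,5,7}; {1,3,8}; {2,4,6}. Points covered: [0, 1, 2, 3, 4, 5, 6, 7, 8].
  Class 4 (3 blocks): {6,7,8}; {0,1,2}; {3,4,5}. Points covered: [0, 1, 2, 3, 4, 5, 6, 7, 8].
All classes full (size 3)? YES. All classes cover every point? YES.
Resolvable? YES.

YES


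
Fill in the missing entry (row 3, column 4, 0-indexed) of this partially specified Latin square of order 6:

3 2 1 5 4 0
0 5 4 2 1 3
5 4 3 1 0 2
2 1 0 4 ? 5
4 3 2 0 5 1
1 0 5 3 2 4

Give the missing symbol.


Row 3 contains symbols [0, 1, 2, 4, 5] — missing [3].
Column 4 contains symbols [0, 1, 2, 4, 5] — missing [3].
The missing symbol must appear in both missing sets; intersection = [3].
Therefore the hidden value is 3.

Missing value = 3.


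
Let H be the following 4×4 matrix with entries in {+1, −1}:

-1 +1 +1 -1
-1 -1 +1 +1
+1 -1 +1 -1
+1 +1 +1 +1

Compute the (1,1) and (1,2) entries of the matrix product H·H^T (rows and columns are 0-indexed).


Row 1 of H: [-1, -1, 1, 1].
Row 2 of H: [1, -1, 1, -1].
(H·H^T)[1][1] = Σ_j H[1][j]·H[1][j] = (-1)² + (-1)² + (1)² + (1)² = 1 + 1 + 1 + 1 = 4.
(H·H^T)[1][2] = Σ_j H[1][j]·H[2][j] = (-1)·(1) + (-1)·(-1) + (1)·(1) + (1)·(-1) = -1 + 1 + 1 + -1 = 0.
So rows 1 and 2 are orthogonal; the diagonal entry equals n = 4.

(1,1) entry = 4; (1,2) entry = 0.


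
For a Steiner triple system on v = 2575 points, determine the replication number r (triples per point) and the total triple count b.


An STS(v) is a 2-(v, 3, 1) BIBD: block size k = 3, λ = 1.
Replication: r(k − 1) = λ(v − 1) ⇒ r·2 = 2575 − 1 = 2574 ⇒ r = 1287.
Block count: b = v(v − 1)/6 = 2575·2574/6 = 6628050/6 = 1104675.
(Check via bk = vr: 1104675·3 = 3314025 = 2575·1287 = 3314025 ✓.)

r = 1287, b = 1104675.


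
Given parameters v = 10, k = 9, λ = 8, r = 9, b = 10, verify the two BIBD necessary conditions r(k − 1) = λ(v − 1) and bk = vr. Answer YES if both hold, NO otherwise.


Condition (i): r(k − 1) = 9·8 = 72; λ(v − 1) = 8·9 = 72. Match? YES.
Condition (ii): bk = 10·9 = 90; vr = 10·9 = 90. Match? YES.
Both conditions hold? YES.

YES


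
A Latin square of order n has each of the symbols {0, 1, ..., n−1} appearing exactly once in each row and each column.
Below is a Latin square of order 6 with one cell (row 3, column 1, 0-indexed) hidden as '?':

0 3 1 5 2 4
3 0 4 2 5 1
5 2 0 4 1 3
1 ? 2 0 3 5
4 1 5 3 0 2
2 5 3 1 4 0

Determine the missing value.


Row 3 contains symbols [0, 1, 2, 3, 5] — missing [4].
Column 1 contains symbols [0, 1, 2, 3, 5] — missing [4].
The missing symbol must appear in both missing sets; intersection = [4].
Therefore the hidden value is 4.

Missing value = 4.


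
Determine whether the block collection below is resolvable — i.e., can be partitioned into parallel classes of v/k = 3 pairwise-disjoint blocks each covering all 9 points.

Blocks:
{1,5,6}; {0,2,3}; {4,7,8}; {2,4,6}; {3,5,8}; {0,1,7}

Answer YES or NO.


v = 9, block size k = 3, number of blocks = 6.
For resolvability, blocks must partition into parallel classes of size v/k = 3.
Total blocks must therefore be a multiple of 3: 6 = 3·2 + 0 ⇒ divisible ✓.
Greedy packing gives 2 candidate class(es). Each should be a full parallel class (size 3, covers all 9 points).
  Class 1 (3 blocks): {1,5,6}; {0,2,3}; {4,7,8}. Points covered: [0, 1, 2, 3, 4, 5, 6, 7, 8].
  Class 2 (3 blocks): {2,4,6}; {3,5,8}; {0,1,7}. Points covered: [0, 1, 2, 3, 4, 5, 6, 7, 8].
All classes full (size 3)? YES. All classes cover every point? YES.
Resolvable? YES.

YES


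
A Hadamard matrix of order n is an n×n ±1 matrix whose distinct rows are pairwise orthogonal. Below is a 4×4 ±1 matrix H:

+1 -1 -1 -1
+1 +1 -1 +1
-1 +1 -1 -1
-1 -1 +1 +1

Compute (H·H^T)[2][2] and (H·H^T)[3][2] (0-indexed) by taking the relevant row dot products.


Row 2 of H: [-1, 1, -1, -1].
Row 3 of H: [-1, -1, 1, 1].
(H·H^T)[2][2] = Σ_j H[2][j]·H[2][j] = (-1)² + (1)² + (-1)² + (-1)² = 1 + 1 + 1 + 1 = 4.
(H·H^T)[3][2] = Σ_j H[3][j]·H[2][j] = (-1)·(-1) + (-1)·(1) + (1)·(-1) + (1)·(-1) = 1 + -1 + -1 + -1 = -2.
Rows 3 and 2 are not orthogonal (dot product = -2 ≠ 0), so H is not a Hadamard matrix.

(2,2) entry = 4; (3,2) entry = -2.


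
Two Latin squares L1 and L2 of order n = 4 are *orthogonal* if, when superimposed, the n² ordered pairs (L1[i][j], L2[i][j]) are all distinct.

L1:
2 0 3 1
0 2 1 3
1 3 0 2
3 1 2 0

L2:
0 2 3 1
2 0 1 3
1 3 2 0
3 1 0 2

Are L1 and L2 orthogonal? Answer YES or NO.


Form the n² = 16 superimposed pairs (L1[i][j], L2[i][j]), row by row (rows and columns indexed from 0):
row 0: (2,0) (0,2) (3,3) (1,1)
row 1: (0,2) (2,0) (1,1) (3,3)
row 2: (1,1) (3,3) (0,2) (2,0)
row 3: (3,3) (1,1) (2,0) (0,2)
Orthogonality requires all 16 pairs distinct.
But the pair (0,2) repeats: cell (0,1) has L1 = 0, L2 = 2, and cell (1,0) has L1 = 0, L2 = 2.
A repeated pair means some other pair never occurs (only 4 distinct pairs out of 16), so the squares are not orthogonal.
Conclusion: NO.

NO


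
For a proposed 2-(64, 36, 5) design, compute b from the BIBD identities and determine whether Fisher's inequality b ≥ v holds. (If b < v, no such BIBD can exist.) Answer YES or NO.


b = λv(v − 1)/(k(k − 1)) = 5·64·63/(36·35) = 20160/1260 = 16.
Compare with v = 64: b < v, so Fisher's inequality fails.

NO


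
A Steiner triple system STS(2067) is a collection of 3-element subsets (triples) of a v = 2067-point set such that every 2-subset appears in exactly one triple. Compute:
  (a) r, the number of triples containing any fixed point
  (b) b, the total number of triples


An STS(v) is a 2-(v, 3, 1) BIBD: block size k = 3, λ = 1.
Replication: r(k − 1) = λ(v − 1) ⇒ r·2 = 2067 − 1 = 2066 ⇒ r = 1033.
Block count: bk = vr ⇒ b·3 = 2067·1033 = 2135211 ⇒ b = 711737.

r = 1033, b = 711737.


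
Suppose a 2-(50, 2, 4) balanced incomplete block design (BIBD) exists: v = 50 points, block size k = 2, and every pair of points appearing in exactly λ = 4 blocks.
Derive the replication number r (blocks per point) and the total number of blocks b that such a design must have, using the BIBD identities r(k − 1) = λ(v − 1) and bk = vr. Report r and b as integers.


Any 2-(v, k, λ) BIBD satisfies two necessary conditions:
  (i)  Each point sits in r blocks, and counting incidences through any fixed point gives r(k − 1) = λ(v − 1), so r = λ(v − 1)/(k − 1).
  (ii) Total incidences bk = vr, so b = vr/k.
Step 1: r = λ(v − 1)/(k − 1) = 4·(50 − 1)/(2 − 1) = 4·49/1 = 196/1 = 196.
Step 2: b = vr/k = 50·196/2 = 9800/2 = 4900.
Check integrality: r = 196 ∈ Z ✓, b = 4900 ∈ Z ✓.
(These identities are necessary conditions: they determine r and b for any design with these parameters, but do not by themselves prove that one exists.)

r = 196, b = 4900.


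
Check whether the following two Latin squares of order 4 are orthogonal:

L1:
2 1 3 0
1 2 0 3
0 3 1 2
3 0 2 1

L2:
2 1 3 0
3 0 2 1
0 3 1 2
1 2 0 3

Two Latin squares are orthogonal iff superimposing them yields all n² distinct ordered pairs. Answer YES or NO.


Form the n² = 16 superimposed pairs (L1[i][j], L2[i][j]), row by row (rows and columns indexed from 0):
row 0: (2,2) (1,1) (3,3) (0,0)
row 1: (1,3) (2,0) (0,2) (3,1)
row 2: (0,0) (3,3) (1,1) (2,2)
row 3: (3,1) (0,2) (2,0) (1,3)
Orthogonality requires all 16 pairs distinct.
But the pair (0,0) repeats: cell (0,3) has L1 = 0, L2 = 0, and cell (2,0) has L1 = 0, L2 = 0.
A repeated pair means some other pair never occurs (only 8 distinct pairs out of 16), so the squares are not orthogonal.
Conclusion: NO.

NO


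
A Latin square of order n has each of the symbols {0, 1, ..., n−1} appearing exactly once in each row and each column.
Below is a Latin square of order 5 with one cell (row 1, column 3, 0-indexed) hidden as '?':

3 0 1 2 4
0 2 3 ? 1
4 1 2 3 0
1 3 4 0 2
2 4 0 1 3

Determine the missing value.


Row 1 contains symbols [0, 1, 2, 3] — missing [4].
Column 3 contains symbols [0, 1, 2, 3] — missing [4].
The missing symbol must appear in both missing sets; intersection = [4].
Therefore the hidden value is 4.

Missing value = 4.


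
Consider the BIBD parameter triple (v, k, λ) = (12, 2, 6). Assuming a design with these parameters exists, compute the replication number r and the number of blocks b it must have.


Any 2-(v, k, λ) BIBD satisfies two necessary conditions:
  (i)  Each point sits in r blocks, and counting incidences through any fixed point gives r(k − 1) = λ(v − 1), so r = λ(v − 1)/(k − 1).
  (ii) Total incidences bk = vr, so b = vr/k.
Step 1: r = λ(v − 1)/(k − 1) = 6·(12 − 1)/(2 − 1) = 6·11/1 = 66/1 = 66.
Step 2: b = vr/k = 12·66/2 = 792/2 = 396.
Check integrality: r = 66 ∈ Z ✓, b = 396 ∈ Z ✓.
(These identities are necessary conditions: they determine r and b for any design with these parameters, but do not by themselves prove that one exists.)

r = 66, b = 396.


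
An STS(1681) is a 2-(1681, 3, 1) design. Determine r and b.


An STS(v) is a 2-(v, 3, 1) BIBD: block size k = 3, λ = 1.
Replication: r(k − 1) = λ(v − 1) ⇒ r·2 = 1681 − 1 = 1680 ⇒ r = 840.
Block count: b = v(v − 1)/6 = 1681·1680/6 = 2824080/6 = 470680.

r = 840, b = 470680.


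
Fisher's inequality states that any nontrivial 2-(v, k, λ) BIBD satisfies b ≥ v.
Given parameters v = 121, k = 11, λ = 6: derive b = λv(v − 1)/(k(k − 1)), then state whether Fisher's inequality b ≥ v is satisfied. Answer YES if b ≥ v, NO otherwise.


b = λv(v − 1)/(k(k − 1)) = 6·121·120/(11·10) = 87120/110 = 792.
Compare with v = 121: b ≥ v, so Fisher's inequality holds.

YES


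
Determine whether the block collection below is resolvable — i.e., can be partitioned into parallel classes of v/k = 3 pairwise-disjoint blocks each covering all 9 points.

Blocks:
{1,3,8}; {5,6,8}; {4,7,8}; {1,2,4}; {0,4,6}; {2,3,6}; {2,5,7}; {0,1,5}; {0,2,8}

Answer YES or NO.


v = 9, block size k = 3, number of blocks = 9.
For resolvability, blocks must partition into parallel classes of size v/k = 3.
Total blocks must therefore be a multiple of 3: 9 = 3·3 + 0 ⇒ divisible ✓.
Consider block {5,6,8}. The only other block(s) in the collection disjoint from it are {1,2,4} — just 1 block(s). Any parallel class containing {5,6,8} would need 2 other blocks each disjoint from it, so no parallel class of size 3 can contain {5,6,8}.
Since every block must belong to some parallel class in a resolution, the collection cannot be partitioned into parallel classes.
Resolvable? NO.

NO


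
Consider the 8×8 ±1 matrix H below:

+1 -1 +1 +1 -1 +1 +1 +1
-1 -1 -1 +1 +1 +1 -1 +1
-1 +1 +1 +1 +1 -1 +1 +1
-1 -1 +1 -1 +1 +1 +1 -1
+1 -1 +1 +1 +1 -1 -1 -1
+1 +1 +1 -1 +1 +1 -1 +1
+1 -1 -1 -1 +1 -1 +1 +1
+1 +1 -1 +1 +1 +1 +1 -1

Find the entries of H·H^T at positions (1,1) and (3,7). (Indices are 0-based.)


Row 1 of H: [-1, -1, -1, 1, 1, 1, -1, 1].
Row 3 of H: [-1, -1, 1, -1, 1, 1, 1, -1].
Row 7 of H: [1, 1, -1, 1, 1, 1, 1, -1].
(H·H^T)[1][1] = Σ_j H[1][j]·H[1][j] = (-1)² + (-1)² + (-1)² + (1)² + (1)² + (1)² + (-1)² + (1)² = 1 + 1 + 1 + 1 + 1 + 1 + 1 + 1 = 8.
(H·H^T)[3][7] = Σ_j H[3][j]·H[7][j] = (-1)·(1) + (-1)·(1) + (1)·(-1) + (-1)·(1) + (1)·(1) + (1)·(1) + (1)·(1) + (-1)·(-1) = -1 + -1 + -1 + -1 + 1 + 1 + 1 + 1 = 0.
So rows 3 and 7 are orthogonal; the diagonal entry equals n = 8.

(1,1) entry = 8; (3,7) entry = 0.


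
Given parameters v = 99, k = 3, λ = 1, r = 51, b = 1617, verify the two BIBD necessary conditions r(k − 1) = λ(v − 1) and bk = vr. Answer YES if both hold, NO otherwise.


Condition (i): r(k − 1) = 51·2 = 102; λ(v − 1) = 1·98 = 98. Match? NO.
Condition (ii): bk = 1617·3 = 4851; vr = 99·51 = 5049. Match? NO.
Both conditions hold? NO.

NO


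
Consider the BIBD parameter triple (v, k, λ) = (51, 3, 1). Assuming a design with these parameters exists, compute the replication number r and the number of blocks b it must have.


Any 2-(v, k, λ) BIBD satisfies two necessary conditions:
  (i)  Each point sits in r blocks, and counting incidences through any fixed point gives r(k − 1) = λ(v − 1), so r = λ(v − 1)/(k − 1).
  (ii) Total incidences bk = vr, so b = vr/k.
Step 1: r = λ(v − 1)/(k − 1) = 1·(51 − 1)/(3 − 1) = 1·50/2 = 50/2 = 25.
Step 2: b = vr/k = 51·25/3 = 1275/3 = 425.
Check integrality: r = 25 ∈ Z ✓, b = 425 ∈ Z ✓.
(These identities are necessary conditions: they determine r and b for any design with these parameters, but do not by themselves prove that one exists.)

r = 25, b = 425.


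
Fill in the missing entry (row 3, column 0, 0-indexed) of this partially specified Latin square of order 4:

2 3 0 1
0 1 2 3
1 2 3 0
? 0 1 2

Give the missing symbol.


Row 3 contains symbols [0, 1, 2] — missing [3].
Column 0 contains symbols [0, 1, 2] — missing [3].
The missing symbol must appear in both missing sets; intersection = [3].
Therefore the hidden value is 3.

Missing value = 3.


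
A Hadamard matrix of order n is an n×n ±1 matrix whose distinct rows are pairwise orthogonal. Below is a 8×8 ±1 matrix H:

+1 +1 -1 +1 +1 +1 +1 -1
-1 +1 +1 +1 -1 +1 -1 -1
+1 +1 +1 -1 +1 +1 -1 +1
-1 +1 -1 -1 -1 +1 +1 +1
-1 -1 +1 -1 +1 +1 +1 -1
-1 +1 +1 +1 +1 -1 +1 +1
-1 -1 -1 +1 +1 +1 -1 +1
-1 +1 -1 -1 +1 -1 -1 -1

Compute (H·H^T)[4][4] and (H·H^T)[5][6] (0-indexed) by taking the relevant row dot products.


Row 4 of H: [-1, -1, 1, -1, 1, 1, 1, -1].
Row 5 of H: [-1, 1, 1, 1, 1, -1, 1, 1].
Row 6 of H: [-1, -1, -1, 1, 1, 1, -1, 1].
(H·H^T)[4][4] = Σ_j H[4][j]·H[4][j] = (-1)² + (-1)² + (1)² + (-1)² + (1)² + (1)² + (1)² + (-1)² = 1 + 1 + 1 + 1 + 1 + 1 + 1 + 1 = 8.
(H·H^T)[5][6] = Σ_j H[5][j]·H[6][j] = (-1)·(-1) + (1)·(-1) + (1)·(-1) + (1)·(1) + (1)·(1) + (-1)·(1) + (1)·(-1) + (1)·(1) = 1 + -1 + -1 + 1 + 1 + -1 + -1 + 1 = 0.
So rows 5 and 6 are orthogonal; the diagonal entry equals n = 8.

(4,4) entry = 8; (5,6) entry = 0.


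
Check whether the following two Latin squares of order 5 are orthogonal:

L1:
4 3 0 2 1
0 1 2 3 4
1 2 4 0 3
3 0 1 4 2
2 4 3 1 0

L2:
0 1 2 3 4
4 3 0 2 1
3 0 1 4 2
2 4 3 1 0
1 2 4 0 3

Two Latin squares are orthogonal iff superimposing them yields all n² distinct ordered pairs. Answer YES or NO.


Form the n² = 25 superimposed pairs (L1[i][j], L2[i][j]), row by row (rows and columns indexed from 0):
row 0: (4,0) (3,1) (0,2) (2,3) (1,4)
row 1: (0,4) (1,3) (2,0) (3,2) (4,1)
row 2: (1,3) (2,0) (4,1) (0,4) (3,2)
row 3: (3,2) (0,4) (1,3) (4,1) (2,0)
row 4: (2,1) (4,2) (3,4) (1,0) (0,3)
Orthogonality requires all 25 pairs distinct.
But the pair (1,3) repeats: cell (1,1) has L1 = 1, L2 = 3, and cell (2,0) has L1 = 1, L2 = 3.
A repeated pair means some other pair never occurs (only 15 distinct pairs out of 25), so the squares are not orthogonal.
Conclusion: NO.

NO


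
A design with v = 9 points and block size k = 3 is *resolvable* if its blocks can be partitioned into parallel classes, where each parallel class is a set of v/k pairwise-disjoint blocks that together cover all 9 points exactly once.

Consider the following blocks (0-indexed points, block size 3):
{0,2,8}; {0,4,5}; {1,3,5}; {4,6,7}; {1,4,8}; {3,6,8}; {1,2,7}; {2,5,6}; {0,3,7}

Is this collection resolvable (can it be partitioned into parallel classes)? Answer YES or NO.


v = 9, block size k = 3, number of blocks = 9.
For resolvability, blocks must partition into parallel classes of size v/k = 3.
Total blocks must therefore be a multiple of 3: 9 = 3·3 + 0 ⇒ divisible ✓.
Greedy packing gives 3 candidate class(es). Each should be a full parallel class (size 3, covers all 9 points).
  Class 1 (3 blocks): {0,2,8}; {1,3,5}; {4,6,7}. Points covered: [0, 1, 2, 3, 4, 5, 6, 7, 8].
  Class 2 (3 blocks): {0,4,5}; {3,6,8}; {1,2,7}. Points covered: [0, 1, 2, 3, 4, 5, 6, 7, 8].
  Class 3 (3 blocks): {1,4,8}; {2,5,6}; {0,3,7}. Points covered: [0, 1, 2, 3, 4, 5, 6, 7, 8].
All classes full (size 3)? YES. All classes cover every point? YES.
Resolvable? YES.

YES


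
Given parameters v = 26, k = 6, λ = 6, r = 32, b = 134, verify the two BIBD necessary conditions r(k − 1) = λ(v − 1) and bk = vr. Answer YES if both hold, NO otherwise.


Condition (i): r(k − 1) = 32·5 = 160; λ(v − 1) = 6·25 = 150. Match? NO.
Condition (ii): bk = 134·6 = 804; vr = 26·32 = 832. Match? NO.
Both conditions hold? NO.

NO


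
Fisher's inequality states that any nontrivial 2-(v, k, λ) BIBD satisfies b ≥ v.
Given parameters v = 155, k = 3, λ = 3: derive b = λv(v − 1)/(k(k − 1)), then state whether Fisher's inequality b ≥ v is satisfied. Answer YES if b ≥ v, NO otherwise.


b = λv(v − 1)/(k(k − 1)) = 3·155·154/(3·2) = 71610/6 = 11935.
Compare with v = 155: b ≥ v, so Fisher's inequality holds.

YES


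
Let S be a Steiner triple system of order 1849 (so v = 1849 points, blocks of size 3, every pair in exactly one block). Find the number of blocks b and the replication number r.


An STS(v) is a 2-(v, 3, 1) BIBD: block size k = 3, λ = 1.
Replication: r(k − 1) = λ(v − 1) ⇒ r·2 = 1849 − 1 = 1848 ⇒ r = 924.
Block count: bk = vr ⇒ b·3 = 1849·924 = 1708476 ⇒ b = 569492.

r = 924, b = 569492.


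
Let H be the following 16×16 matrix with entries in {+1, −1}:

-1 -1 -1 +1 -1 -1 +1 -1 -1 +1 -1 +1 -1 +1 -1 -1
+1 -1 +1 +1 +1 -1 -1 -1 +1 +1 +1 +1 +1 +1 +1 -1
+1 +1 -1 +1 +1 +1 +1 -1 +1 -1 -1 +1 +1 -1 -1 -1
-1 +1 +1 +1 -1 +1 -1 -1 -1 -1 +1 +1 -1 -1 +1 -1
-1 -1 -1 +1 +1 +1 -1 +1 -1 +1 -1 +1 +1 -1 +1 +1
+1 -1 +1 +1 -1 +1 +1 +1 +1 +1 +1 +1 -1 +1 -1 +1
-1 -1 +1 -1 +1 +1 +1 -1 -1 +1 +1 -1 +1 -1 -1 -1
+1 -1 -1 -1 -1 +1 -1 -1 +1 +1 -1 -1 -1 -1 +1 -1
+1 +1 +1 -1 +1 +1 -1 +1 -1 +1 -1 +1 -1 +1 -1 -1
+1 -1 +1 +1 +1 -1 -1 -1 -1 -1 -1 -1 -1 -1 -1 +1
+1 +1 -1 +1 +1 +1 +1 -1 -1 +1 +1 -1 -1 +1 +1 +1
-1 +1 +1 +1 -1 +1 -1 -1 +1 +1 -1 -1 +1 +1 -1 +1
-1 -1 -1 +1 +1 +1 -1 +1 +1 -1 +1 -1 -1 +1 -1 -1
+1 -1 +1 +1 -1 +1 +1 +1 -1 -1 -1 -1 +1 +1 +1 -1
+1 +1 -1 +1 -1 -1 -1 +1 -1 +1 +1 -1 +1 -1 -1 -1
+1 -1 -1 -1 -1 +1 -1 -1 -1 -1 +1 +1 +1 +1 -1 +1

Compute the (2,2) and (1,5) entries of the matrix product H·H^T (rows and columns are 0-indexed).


Row 1 of H: [1, -1, 1, 1, 1, -1, -1, -1, 1, 1, 1, 1, 1, 1, 1, -1].
Row 2 of H: [1, 1, -1, 1, 1, 1, 1, -1, 1, -1, -1, 1, 1, -1, -1, -1].
Row 5 of H: [1, -1, 1, 1, -1, 1, 1, 1, 1, 1, 1, 1, -1, 1, -1, 1].
(H·H^T)[2][2] = Σ_j H[2][j]·H[2][j] = (1)² + (1)² + (-1)² + (1)² + (1)² + (1)² + (1)² + (-1)² + (1)² + (-1)² + (-1)² + (1)² + (1)² + (-1)² + (-1)² + (-1)² = 1 + 1 + 1 + 1 + 1 + 1 + 1 + 1 + 1 + 1 + 1 + 1 + 1 + 1 + 1 + 1 = 16.
(H·H^T)[1][5] = Σ_j H[1][j]·H[5][j] = (1)·(1) + (-1)·(-1) + (1)·(1) + (1)·(1) + (1)·(-1) + (-1)·(1) + (-1)·(1) + (-1)·(1) + (1)·(1) + (1)·(1) + (1)·(1) + (1)·(1) + (1)·(-1) + (1)·(1) + (1)·(-1) + (-1)·(1) = 1 + 1 + 1 + 1 + -1 + -1 + -1 + -1 + 1 + 1 + 1 + 1 + -1 + 1 + -1 + -1 = 2.
Rows 1 and 5 are not orthogonal (dot product = 2 ≠ 0), so H is not a Hadamard matrix.

(2,2) entry = 16; (1,5) entry = 2.


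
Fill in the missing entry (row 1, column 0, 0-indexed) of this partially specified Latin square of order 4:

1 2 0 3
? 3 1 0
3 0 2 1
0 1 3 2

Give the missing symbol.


Row 1 contains symbols [0, 1, 3] — missing [2].
Column 0 contains symbols [0, 1, 3] — missing [2].
The missing symbol must appear in both missing sets; intersection = [2].
Therefore the hidden value is 2.

Missing value = 2.


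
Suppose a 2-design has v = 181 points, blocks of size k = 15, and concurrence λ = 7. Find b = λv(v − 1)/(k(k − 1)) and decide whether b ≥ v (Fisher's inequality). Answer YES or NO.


b = λv(v − 1)/(k(k − 1)) = 7·181·180/(15·14) = 228060/210 = 1086.
Compare with v = 181: b ≥ v, so Fisher's inequality holds.

YES


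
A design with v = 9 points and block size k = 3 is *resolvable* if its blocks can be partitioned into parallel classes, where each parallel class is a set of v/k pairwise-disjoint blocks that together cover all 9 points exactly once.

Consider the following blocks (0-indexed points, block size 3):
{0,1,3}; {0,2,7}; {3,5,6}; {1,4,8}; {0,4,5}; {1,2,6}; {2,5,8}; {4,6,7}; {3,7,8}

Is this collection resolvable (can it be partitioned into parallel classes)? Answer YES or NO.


v = 9, block size k = 3, number of blocks = 9.
For resolvability, blocks must partition into parallel classes of size v/k = 3.
Total blocks must therefore be a multiple of 3: 9 = 3·3 + 0 ⇒ divisible ✓.
Greedy packing gives 3 candidate class(es). Each should be a full parallel class (size 3, covers all 9 points).
  Class 1 (3 blocks): {0,1,3}; {2,5,8}; {4,6,7}. Points covered: [0, 1, 2, 3, 4, 5, 6, 7, 8].
  Class 2 (3 blocks): {0,2,7}; {3,5,6}; {1,4,8}. Points covered: [0, 1, 2, 3, 4, 5, 6, 7, 8].
  Class 3 (3 blocks): {0,4,5}; {1,2,6}; {3,7,8}. Points covered: [0, 1, 2, 3, 4, 5, 6, 7, 8].
All classes full (size 3)? YES. All classes cover every point? YES.
Resolvable? YES.

YES


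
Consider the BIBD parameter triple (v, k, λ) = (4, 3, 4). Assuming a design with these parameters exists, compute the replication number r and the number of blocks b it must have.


Any 2-(v, k, λ) BIBD satisfies two necessary conditions:
  (i)  Each point sits in r blocks, and counting incidences through any fixed point gives r(k − 1) = λ(v − 1), so r = λ(v − 1)/(k − 1).
  (ii) Total incidences bk = vr, so b = vr/k.
Step 1: r = λ(v − 1)/(k − 1) = 4·(4 − 1)/(3 − 1) = 4·3/2 = 12/2 = 6.
Step 2: b = vr/k = 4·6/3 = 24/3 = 8.
Check integrality: r = 6 ∈ Z ✓, b = 8 ∈ Z ✓.
(These identities are necessary conditions: they determine r and b for any design with these parameters, but do not by themselves prove that one exists.)

r = 6, b = 8.


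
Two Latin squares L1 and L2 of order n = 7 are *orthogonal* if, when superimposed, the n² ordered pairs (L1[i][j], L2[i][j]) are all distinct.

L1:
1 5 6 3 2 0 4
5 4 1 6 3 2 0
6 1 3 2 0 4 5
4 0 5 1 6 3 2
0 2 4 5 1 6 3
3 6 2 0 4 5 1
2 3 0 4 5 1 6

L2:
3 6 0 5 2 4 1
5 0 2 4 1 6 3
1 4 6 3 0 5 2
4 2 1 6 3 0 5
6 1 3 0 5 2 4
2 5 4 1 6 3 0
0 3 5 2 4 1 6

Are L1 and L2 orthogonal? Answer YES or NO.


Form the n² = 49 superimposed pairs (L1[i][j], L2[i][j]), row by row (rows and columns indexed from 0):
row 0: (1,3) (5,6) (6,0) (3,5) (2,2) (0,4) (4,1)
row 1: (5,5) (4,0) (1,2) (6,4) (3,1) (2,6) (0,3)
row 2: (6,1) (1,4) (3,6) (2,3) (0,0) (4,5) (5,2)
row 3: (4,4) (0,2) (5,1) (1,6) (6,3) (3,0) (2,5)
row 4: (0,6) (2,1) (4,3) (5,0) (1,5) (6,2) (3,4)
row 5: (3,2) (6,5) (2,4) (0,1) (4,6) (5,3) (1,0)
row 6: (2,0) (3,3) (0,5) (4,2) (5,4) (1,1) (6,6)
Orthogonality requires all 49 pairs distinct.
Check by first coordinate: for each symbol s of L1, list the L2 entries in the n cells where L1 = s; they must all differ.
  L1 = 0: L2 entries (in reading order) 4, 3, 0, 2, 6, 1, 5 — all 7 distinct ✓
  L1 = 1: L2 entries (in reading order) 3, 2, 4, 6, 5, 0, 1 — all 7 distinct ✓
  L1 = 2: L2 entries (in reading order) 2, 6, 3, 5, 1, 4, 0 — all 7 distinct ✓
  L1 = 3: L2 entries (in reading order) 5, 1, 6, 0, 4, 2, 3 — all 7 distinct ✓
  L1 = 4: L2 entries (in reading order) 1, 0, 5, 4, 3, 6, 2 — all 7 distinct ✓
  L1 = 5: L2 entries (in reading order) 6, 5, 2, 1, 0, 3, 4 — all 7 distinct ✓
  L1 = 6: L2 entries (in reading order) 0, 4, 1, 3, 2, 5, 6 — all 7 distinct ✓
Every symbol of L1 meets every symbol of L2 exactly once, so all 49 pairs are distinct (49 of 49).
Conclusion: YES.

YES


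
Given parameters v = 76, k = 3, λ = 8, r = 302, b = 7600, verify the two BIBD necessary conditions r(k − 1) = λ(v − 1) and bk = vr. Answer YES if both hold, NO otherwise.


Condition (i): r(k − 1) = 302·2 = 604; λ(v − 1) = 8·75 = 600. Match? NO.
Condition (ii): bk = 7600·3 = 22800; vr = 76·302 = 22952. Match? NO.
Both conditions hold? NO.

NO


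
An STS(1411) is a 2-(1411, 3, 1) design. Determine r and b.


An STS(v) is a 2-(v, 3, 1) BIBD: block size k = 3, λ = 1.
Replication: r(k − 1) = λ(v − 1) ⇒ r·2 = 1411 − 1 = 1410 ⇒ r = 705.
Block count: b = v(v − 1)/6 = 1411·1410/6 = 1989510/6 = 331585.

r = 705, b = 331585.


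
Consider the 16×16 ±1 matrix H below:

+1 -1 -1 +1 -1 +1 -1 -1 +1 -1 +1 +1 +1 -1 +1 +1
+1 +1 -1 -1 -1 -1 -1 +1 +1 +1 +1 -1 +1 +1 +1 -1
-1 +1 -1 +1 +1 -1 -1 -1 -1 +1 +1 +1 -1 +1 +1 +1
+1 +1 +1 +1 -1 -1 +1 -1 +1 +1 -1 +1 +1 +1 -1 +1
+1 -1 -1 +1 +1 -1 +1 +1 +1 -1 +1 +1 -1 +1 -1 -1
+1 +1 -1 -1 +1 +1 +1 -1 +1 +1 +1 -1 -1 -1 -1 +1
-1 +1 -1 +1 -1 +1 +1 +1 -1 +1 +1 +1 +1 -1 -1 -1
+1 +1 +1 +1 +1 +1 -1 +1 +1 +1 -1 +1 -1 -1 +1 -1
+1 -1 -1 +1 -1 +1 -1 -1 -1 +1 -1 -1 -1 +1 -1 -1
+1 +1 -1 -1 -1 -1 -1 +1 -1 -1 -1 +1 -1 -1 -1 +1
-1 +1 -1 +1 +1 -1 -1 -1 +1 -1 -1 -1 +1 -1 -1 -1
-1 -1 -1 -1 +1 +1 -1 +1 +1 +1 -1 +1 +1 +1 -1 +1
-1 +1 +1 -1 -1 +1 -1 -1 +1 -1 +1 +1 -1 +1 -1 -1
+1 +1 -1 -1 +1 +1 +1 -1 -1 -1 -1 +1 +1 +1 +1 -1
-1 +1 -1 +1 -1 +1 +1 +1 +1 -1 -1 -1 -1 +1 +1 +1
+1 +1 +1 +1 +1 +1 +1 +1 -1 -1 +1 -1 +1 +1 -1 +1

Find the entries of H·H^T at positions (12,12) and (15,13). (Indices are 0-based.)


Row 12 of H: [-1, 1, 1, -1, -1, 1, -1, -1, 1, -1, 1, 1, -1, 1, -1, -1].
Row 13 of H: [1, 1, -1, -1, 1, 1, 1, -1, -1, -1, -1, 1, 1, 1, 1, -1].
Row 15 of H: [1, 1, 1, 1, 1, 1, 1, 1, -1, -1, 1, -1, 1, 1, -1, 1].
(H·H^T)[12][12] = Σ_j H[12][j]·H[12][j] = (-1)² + (1)² + (1)² + (-1)² + (-1)² + (1)² + (-1)² + (-1)² + (1)² + (-1)² + (1)² + (1)² + (-1)² + (1)² + (-1)² + (-1)² = 1 + 1 + 1 + 1 + 1 + 1 + 1 + 1 + 1 + 1 + 1 + 1 + 1 + 1 + 1 + 1 = 16.
(H·H^T)[15][13] = Σ_j H[15][j]·H[13][j] = (1)·(1) + (1)·(1) + (1)·(-1) + (1)·(-1) + (1)·(1) + (1)·(1) + (1)·(1) + (1)·(-1) + (-1)·(-1) + (-1)·(-1) + (1)·(-1) + (-1)·(1) + (1)·(1) + (1)·(1) + (-1)·(1) + (1)·(-1) = 1 + 1 + -1 + -1 + 1 + 1 + 1 + -1 + 1 + 1 + -1 + -1 + 1 + 1 + -1 + -1 = 2.
Rows 15 and 13 are not orthogonal (dot product = 2 ≠ 0), so H is not a Hadamard matrix.

(12,12) entry = 16; (15,13) entry = 2.


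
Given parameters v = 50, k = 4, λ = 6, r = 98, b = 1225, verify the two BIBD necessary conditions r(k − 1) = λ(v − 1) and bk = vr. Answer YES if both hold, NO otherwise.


Condition (i): r(k − 1) = 98·3 = 294; λ(v − 1) = 6·49 = 294. Match? YES.
Condition (ii): bk = 1225·4 = 4900; vr = 50·98 = 4900. Match? YES.
Both conditions hold? YES.

YES


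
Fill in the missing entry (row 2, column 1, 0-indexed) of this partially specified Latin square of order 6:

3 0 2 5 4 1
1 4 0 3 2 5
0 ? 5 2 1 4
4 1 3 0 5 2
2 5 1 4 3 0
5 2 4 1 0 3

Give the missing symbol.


Row 2 contains symbols [0, 1, 2, 4, 5] — missing [3].
Column 1 contains symbols [0, 1, 2, 4, 5] — missing [3].
The missing symbol must appear in both missing sets; intersection = [3].
Therefore the hidden value is 3.

Missing value = 3.


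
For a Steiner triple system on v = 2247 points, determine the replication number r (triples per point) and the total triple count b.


An STS(v) is a 2-(v, 3, 1) BIBD: block size k = 3, λ = 1.
Replication: r(k − 1) = λ(v − 1) ⇒ r·2 = 2247 − 1 = 2246 ⇒ r = 1123.
Block count: b = v(v − 1)/6 = 2247·2246/6 = 5046762/6 = 841127.
(Check via bk = vr: 841127·3 = 2523381 = 2247·1123 = 2523381 ✓.)

r = 1123, b = 841127.


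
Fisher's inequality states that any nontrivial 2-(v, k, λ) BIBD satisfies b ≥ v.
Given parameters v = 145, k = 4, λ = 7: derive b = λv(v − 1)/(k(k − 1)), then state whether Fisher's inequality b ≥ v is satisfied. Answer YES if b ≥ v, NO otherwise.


b = λv(v − 1)/(k(k − 1)) = 7·145·144/(4·3) = 146160/12 = 12180.
Compare with v = 145: b ≥ v, so Fisher's inequality holds.

YES


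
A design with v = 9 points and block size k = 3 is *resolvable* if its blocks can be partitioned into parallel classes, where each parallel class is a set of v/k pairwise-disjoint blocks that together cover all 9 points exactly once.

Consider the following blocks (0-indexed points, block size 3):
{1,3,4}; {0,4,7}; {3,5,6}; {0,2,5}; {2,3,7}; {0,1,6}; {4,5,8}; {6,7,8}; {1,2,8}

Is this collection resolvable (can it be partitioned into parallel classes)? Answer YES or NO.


v = 9, block size k = 3, number of blocks = 9.
For resolvability, blocks must partition into parallel classes of size v/k = 3.
Total blocks must therefore be a multiple of 3: 9 = 3·3 + 0 ⇒ divisible ✓.
Greedy packing gives 3 candidate class(es). Each should be a full parallel class (size 3, covers all 9 points).
  Class 1 (3 blocks): {1,3,4}; {0,2,5}; {6,7,8}. Points covered: [0, 1, 2, 3, 4, 5, 6, 7, 8].
  Class 2 (3 blocks): {0,4,7}; {3,5,6}; {1,2,8}. Points covered: [0, 1, 2, 3, 4, 5, 6, 7, 8].
  Class 3 (3 blocks): {2,3,7}; {0,1,6}; {4,5,8}. Points covered: [0, 1, 2, 3, 4, 5, 6, 7, 8].
All classes full (size 3)? YES. All classes cover every point? YES.
Resolvable? YES.

YES


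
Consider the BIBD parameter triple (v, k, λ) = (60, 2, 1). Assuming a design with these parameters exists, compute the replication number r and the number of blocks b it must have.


Any 2-(v, k, λ) BIBD satisfies two necessary conditions:
  (i)  Each point sits in r blocks, and counting incidences through any fixed point gives r(k − 1) = λ(v − 1), so r = λ(v − 1)/(k − 1).
  (ii) Total incidences bk = vr, so b = vr/k.
Step 1: r = λ(v − 1)/(k − 1) = 1·(60 − 1)/(2 − 1) = 1·59/1 = 59/1 = 59.
Step 2: b = vr/k = 60·59/2 = 3540/2 = 1770.
Check integrality: r = 59 ∈ Z ✓, b = 1770 ∈ Z ✓.
(These identities are necessary conditions: they determine r and b for any design with these parameters, but do not by themselves prove that one exists.)

r = 59, b = 1770.


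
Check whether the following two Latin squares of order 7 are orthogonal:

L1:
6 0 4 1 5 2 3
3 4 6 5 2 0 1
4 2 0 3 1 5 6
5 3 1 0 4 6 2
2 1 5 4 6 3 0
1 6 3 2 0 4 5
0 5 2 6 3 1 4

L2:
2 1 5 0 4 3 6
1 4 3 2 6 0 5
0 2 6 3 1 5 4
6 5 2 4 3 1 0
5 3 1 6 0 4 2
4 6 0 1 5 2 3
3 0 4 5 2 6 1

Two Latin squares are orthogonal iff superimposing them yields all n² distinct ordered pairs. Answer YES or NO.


Form the n² = 49 superimposed pairs (L1[i][j], L2[i][j]), row by row (rows and columns indexed from 0):
row 0: (6,2) (0,1) (4,5) (1,0) (5,4) (2,3) (3,6)
row 1: (3,1) (4,4) (6,3) (5,2) (2,6) (0,0) (1,5)
row 2: (4,0) (2,2) (0,6) (3,3) (1,1) (5,5) (6,4)
row 3: (5,6) (3,5) (1,2) (0,4) (4,3) (6,1) (2,0)
row 4: (2,5) (1,3) (5,1) (4,6) (6,0) (3,4) (0,2)
row 5: (1,4) (6,6) (3,0) (2,1) (0,5) (4,2) (5,3)
row 6: (0,3) (5,0) (2,4) (6,5) (3,2) (1,6) (4,1)
Orthogonality requires all 49 pairs distinct.
Check by first coordinate: for each symbol s of L1, list the L2 entries in the n cells where L1 = s; they must all differ.
  L1 = 0: L2 entries (in reading order) 1, 0, 6, 4, 2, 5, 3 — all 7 distinct ✓
  L1 = 1: L2 entries (in reading order) 0, 5, 1, 2, 3, 4, 6 — all 7 distinct ✓
  L1 = 2: L2 entries (in reading order) 3, 6, 2, 0, 5, 1, 4 — all 7 distinct ✓
  L1 = 3: L2 entries (in reading order) 6, 1, 3, 5, 4, 0, 2 — all 7 distinct ✓
  L1 = 4: L2 entries (in reading order) 5, 4, 0, 3, 6, 2, 1 — all 7 distinct ✓
  L1 = 5: L2 entries (in reading order) 4, 2, 5, 6, 1, 3, 0 — all 7 distinct ✓
  L1 = 6: L2 entries (in reading order) 2, 3, 4, 1, 0, 6, 5 — all 7 distinct ✓
Every symbol of L1 meets every symbol of L2 exactly once, so all 49 pairs are distinct (49 of 49).
Conclusion: YES.

YES


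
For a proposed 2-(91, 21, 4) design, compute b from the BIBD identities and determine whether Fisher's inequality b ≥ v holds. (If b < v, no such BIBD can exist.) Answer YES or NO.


b = λv(v − 1)/(k(k − 1)) = 4·91·90/(21·20) = 32760/420 = 78.
Compare with v = 91: b < v, so Fisher's inequality fails.

NO


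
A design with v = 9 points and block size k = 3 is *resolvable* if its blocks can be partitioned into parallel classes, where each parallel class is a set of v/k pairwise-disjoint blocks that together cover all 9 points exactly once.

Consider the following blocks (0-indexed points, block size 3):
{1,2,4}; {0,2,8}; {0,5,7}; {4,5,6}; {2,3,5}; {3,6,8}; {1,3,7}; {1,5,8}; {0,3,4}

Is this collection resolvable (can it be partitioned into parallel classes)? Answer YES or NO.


v = 9, block size k = 3, number of blocks = 9.
For resolvability, blocks must partition into parallel classes of size v/k = 3.
Total blocks must therefore be a multiple of 3: 9 = 3·3 + 0 ⇒ divisible ✓.
Consider block {2,3,5}. It intersects every other block in the collection, so no parallel class of size 3 can contain it.
Since every block must belong to some parallel class in a resolution, the collection cannot be partitioned into parallel classes.
Resolvable? NO.

NO


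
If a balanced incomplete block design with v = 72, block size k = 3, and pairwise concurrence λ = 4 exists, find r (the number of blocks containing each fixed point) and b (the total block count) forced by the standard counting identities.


Any 2-(v, k, λ) BIBD satisfies two necessary conditions:
  (i)  Each point sits in r blocks, and counting incidences through any fixed point gives r(k − 1) = λ(v − 1), so r = λ(v − 1)/(k − 1).
  (ii) Total incidences bk = vr, so b = vr/k.
Step 1: r = λ(v − 1)/(k − 1) = 4·(72 − 1)/(3 − 1) = 4·71/2 = 284/2 = 142.
Step 2: b = vr/k = 72·142/3 = 10224/3 = 3408.
Check integrality: r = 142 ∈ Z ✓, b = 3408 ∈ Z ✓.
(These identities are necessary conditions: they determine r and b for any design with these parameters, but do not by themselves prove that one exists.)

r = 142, b = 3408.


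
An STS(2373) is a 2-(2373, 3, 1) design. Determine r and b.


An STS(v) is a 2-(v, 3, 1) BIBD: block size k = 3, λ = 1.
Replication: r(k − 1) = λ(v − 1) ⇒ r·2 = 2373 − 1 = 2372 ⇒ r = 1186.
Block count: bk = vr ⇒ b·3 = 2373·1186 = 2814378 ⇒ b = 938126.

r = 1186, b = 938126.


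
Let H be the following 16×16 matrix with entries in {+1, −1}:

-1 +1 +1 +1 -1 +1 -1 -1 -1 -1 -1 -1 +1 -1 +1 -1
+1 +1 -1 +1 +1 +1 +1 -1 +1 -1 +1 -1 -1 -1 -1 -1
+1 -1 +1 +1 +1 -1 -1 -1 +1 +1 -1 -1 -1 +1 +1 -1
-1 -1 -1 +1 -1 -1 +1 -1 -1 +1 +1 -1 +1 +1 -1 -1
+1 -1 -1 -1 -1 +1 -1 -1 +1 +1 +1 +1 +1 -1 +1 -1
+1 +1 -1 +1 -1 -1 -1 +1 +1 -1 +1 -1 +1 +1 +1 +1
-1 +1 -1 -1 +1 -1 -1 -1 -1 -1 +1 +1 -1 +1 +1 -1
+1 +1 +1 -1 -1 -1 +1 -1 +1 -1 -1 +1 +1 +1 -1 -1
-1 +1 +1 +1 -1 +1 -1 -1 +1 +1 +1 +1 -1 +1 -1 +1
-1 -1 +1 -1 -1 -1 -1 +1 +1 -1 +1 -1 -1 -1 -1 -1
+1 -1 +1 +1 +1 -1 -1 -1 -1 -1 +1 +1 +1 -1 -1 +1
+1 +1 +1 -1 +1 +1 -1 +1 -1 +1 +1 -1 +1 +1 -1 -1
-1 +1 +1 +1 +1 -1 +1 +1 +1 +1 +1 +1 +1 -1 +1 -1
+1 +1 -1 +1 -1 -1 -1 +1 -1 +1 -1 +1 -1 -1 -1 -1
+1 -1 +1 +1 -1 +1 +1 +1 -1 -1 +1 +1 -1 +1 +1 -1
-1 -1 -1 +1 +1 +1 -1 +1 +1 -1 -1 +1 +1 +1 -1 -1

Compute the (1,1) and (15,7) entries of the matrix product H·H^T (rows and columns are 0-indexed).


Row 1 of H: [1, 1, -1, 1, 1, 1, 1, -1, 1, -1, 1, -1, -1, -1, -1, -1].
Row 7 of H: [1, 1, 1, -1, -1, -1, 1, -1, 1, -1, -1, 1, 1, 1, -1, -1].
Row 15 of H: [-1, -1, -1, 1, 1, 1, -1, 1, 1, -1, -1, 1, 1, 1, -1, -1].
(H·H^T)[1][1] = Σ_j H[1][j]·H[1][j] = (1)² + (1)² + (-1)² + (1)² + (1)² + (1)² + (1)² + (-1)² + (1)² + (-1)² + (1)² + (-1)² + (-1)² + (-1)² + (-1)² + (-1)² = 1 + 1 + 1 + 1 + 1 + 1 + 1 + 1 + 1 + 1 + 1 + 1 + 1 + 1 + 1 + 1 = 16.
(H·H^T)[15][7] = Σ_j H[15][j]·H[7][j] = (-1)·(1) + (-1)·(1) + (-1)·(1) + (1)·(-1) + (1)·(-1) + (1)·(-1) + (-1)·(1) + (1)·(-1) + (1)·(1) + (-1)·(-1) + (-1)·(-1) + (1)·(1) + (1)·(1) + (1)·(1) + (-1)·(-1) + (-1)·(-1) = -1 + -1 + -1 + -1 + -1 + -1 + -1 + -1 + 1 + 1 + 1 + 1 + 1 + 1 + 1 + 1 = 0.
So rows 15 and 7 are orthogonal; the diagonal entry equals n = 16.

(1,1) entry = 16; (15,7) entry = 0.


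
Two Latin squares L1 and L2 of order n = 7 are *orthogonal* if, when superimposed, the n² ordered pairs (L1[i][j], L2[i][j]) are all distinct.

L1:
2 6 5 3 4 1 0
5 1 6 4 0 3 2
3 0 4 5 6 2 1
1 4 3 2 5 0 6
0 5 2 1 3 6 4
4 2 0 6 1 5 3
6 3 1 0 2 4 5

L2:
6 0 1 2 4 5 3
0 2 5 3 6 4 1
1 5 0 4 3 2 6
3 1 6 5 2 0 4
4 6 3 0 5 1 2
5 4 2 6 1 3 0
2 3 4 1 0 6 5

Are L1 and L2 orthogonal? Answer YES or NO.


Form the n² = 49 superimposed pairs (L1[i][j], L2[i][j]), row by row (rows and columns indexed from 0):
row 0: (2,6) (6,0) (5,1) (3,2) (4,4) (1,5) (0,3)
row 1: (5,0) (1,2) (6,5) (4,3) (0,6) (3,4) (2,1)
row 2: (3,1) (0,5) (4,0) (5,4) (6,3) (2,2) (1,6)
row 3: (1,3) (4,1) (3,6) (2,5) (5,2) (0,0) (6,4)
row 4: (0,4) (5,6) (2,3) (1,0) (3,5) (6,1) (4,2)
row 5: (4,5) (2,4) (0,2) (6,6) (1,1) (5,3) (3,0)
row 6: (6,2) (3,3) (1,4) (0,1) (2,0) (4,6) (5,5)
Orthogonality requires all 49 pairs distinct.
Check by first coordinate: for each symbol s of L1, list the L2 entries in the n cells where L1 = s; they must all differ.
  L1 = 0: L2 entries (in reading order) 3, 6, 5, 0, 4, 2, 1 — all 7 distinct ✓
  L1 = 1: L2 entries (in reading order) 5, 2, 6, 3, 0, 1, 4 — all 7 distinct ✓
  L1 = 2: L2 entries (in reading order) 6, 1, 2, 5, 3, 4, 0 — all 7 distinct ✓
  L1 = 3: L2 entries (in reading order) 2, 4, 1, 6, 5, 0, 3 — all 7 distinct ✓
  L1 = 4: L2 entries (in reading order) 4, 3, 0, 1, 2, 5, 6 — all 7 distinct ✓
  L1 = 5: L2 entries (in reading order) 1, 0, 4, 2, 6, 3, 5 — all 7 distinct ✓
  L1 = 6: L2 entries (in reading order) 0, 5, 3, 4, 1, 6, 2 — all 7 distinct ✓
Every symbol of L1 meets every symbol of L2 exactly once, so all 49 pairs are distinct (49 of 49).
Conclusion: YES.

YES


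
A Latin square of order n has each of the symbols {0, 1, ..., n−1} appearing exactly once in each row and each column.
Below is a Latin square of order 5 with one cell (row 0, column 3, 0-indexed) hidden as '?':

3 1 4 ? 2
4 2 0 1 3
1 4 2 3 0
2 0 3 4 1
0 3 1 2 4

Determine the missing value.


Row 0 contains symbols [1, 2, 3, 4] — missing [0].
Column 3 contains symbols [1, 2, 3, 4] — missing [0].
The missing symbol must appear in both missing sets; intersection = [0].
Therefore the hidden value is 0.

Missing value = 0.
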